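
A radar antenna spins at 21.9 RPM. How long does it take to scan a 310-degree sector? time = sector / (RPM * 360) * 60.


t = 310 / (21.9 * 360) * 60 = 2.36 s

2.36 s


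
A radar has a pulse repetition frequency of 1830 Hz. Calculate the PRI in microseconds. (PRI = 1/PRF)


PRI = 1/1830 = 0.0005464481 s = 546.4 us

546.4 us


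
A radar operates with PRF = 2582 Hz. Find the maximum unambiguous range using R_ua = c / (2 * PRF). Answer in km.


R_ua = 3e8 / (2 * 2582) = 58094.5 m = 58.1 km

58.1 km


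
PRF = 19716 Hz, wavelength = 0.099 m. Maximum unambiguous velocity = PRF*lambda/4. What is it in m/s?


V_ua = 19716 * 0.099 / 4 = 488.0 m/s

488.0 m/s


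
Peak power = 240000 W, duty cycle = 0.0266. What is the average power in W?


P_avg = 240000 * 0.0266 = 6384.0 W

6384.0 W


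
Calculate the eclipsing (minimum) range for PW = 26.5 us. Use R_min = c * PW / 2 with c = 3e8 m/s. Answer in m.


R_min = 3e8 * 26.5e-6 / 2 = 3975.0 m

3975.0 m


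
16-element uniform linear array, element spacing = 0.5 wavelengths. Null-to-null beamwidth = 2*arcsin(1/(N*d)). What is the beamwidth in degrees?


1/(N*d) = 1/(16*0.5) = 0.125
BW = 2*arcsin(0.125) = 14.4 degrees

14.4 degrees


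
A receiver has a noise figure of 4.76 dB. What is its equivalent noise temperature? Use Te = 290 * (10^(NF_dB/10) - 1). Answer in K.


NF_lin = 10^(4.76/10) = 2.992265
Te = 290 * (2.992265 - 1) = 577.8 K

577.8 K


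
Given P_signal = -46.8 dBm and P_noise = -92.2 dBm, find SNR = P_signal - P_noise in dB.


SNR = -46.8 - (-92.2) = 45.4 dB

45.4 dB


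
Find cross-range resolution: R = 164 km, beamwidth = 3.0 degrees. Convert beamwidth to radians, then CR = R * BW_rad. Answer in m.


BW_rad = 0.052359878
CR = 164000 * 0.052359878 = 8587.0 m

8587.0 m


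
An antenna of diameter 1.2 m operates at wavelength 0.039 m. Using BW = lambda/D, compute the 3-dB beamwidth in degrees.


BW_rad = 0.039 / 1.2 = 0.0325
BW_deg = 1.86 degrees

1.86 degrees


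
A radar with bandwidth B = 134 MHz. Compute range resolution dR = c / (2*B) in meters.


dR = 3e8 / (2 * 134000000.0) = 1.12 m

1.12 m


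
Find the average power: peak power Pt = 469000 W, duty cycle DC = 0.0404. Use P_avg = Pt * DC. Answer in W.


P_avg = 469000 * 0.0404 = 18947.6 W

18947.6 W


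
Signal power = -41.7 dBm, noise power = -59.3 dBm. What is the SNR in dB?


SNR = -41.7 - (-59.3) = 17.6 dB

17.6 dB


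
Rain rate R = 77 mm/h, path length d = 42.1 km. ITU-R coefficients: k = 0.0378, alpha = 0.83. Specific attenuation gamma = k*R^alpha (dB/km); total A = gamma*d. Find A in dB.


gamma = 0.0378 * 77^0.83 = 1.390846 dB/km
A = 1.390846 * 42.1 = 58.55 dB

58.55 dB


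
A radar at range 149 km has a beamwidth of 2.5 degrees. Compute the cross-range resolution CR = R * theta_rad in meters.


BW_rad = 0.043633231
CR = 149000 * 0.043633231 = 6501.4 m

6501.4 m


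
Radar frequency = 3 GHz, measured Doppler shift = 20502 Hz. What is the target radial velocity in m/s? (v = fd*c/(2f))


v = 20502 * 3e8 / (2 * 3000000000.0) = 1025.1 m/s

1025.1 m/s


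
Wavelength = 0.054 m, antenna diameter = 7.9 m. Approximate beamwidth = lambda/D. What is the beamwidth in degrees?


BW_rad = 0.054 / 7.9 = 0.006835
BW_deg = 0.39 degrees

0.39 degrees


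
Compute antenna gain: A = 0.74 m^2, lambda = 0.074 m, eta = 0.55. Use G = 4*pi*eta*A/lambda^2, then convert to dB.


G_linear = 4*pi*0.55*0.74/0.074^2 = 933.99
G_dB = 10*log10(933.99) = 29.7 dB

29.7 dB


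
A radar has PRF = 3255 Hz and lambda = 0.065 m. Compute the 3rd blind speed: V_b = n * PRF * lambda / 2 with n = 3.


V_blind = 3 * 3255 * 0.065 / 2 = 317.4 m/s

317.4 m/s


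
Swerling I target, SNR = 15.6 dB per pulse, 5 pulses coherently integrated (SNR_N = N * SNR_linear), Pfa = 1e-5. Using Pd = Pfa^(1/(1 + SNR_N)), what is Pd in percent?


SNR_lin = 10^(15.6/10) = 36.30781
SNR_N = 5 * 36.30781 = 181.53905
1/(1 + SNR_N) = 1/182.53905 = 0.0054783
Pd = (1e-5)^0.0054783 = 0.93888
Pd = 93.9%

93.9%


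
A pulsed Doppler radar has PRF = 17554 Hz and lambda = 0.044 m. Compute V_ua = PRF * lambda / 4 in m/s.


V_ua = 17554 * 0.044 / 4 = 193.1 m/s

193.1 m/s


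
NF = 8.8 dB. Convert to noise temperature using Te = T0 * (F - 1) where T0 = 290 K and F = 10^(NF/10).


NF_lin = 10^(8.8/10) = 7.585776
Te = 290 * (7.585776 - 1) = 1909.9 K

1909.9 K


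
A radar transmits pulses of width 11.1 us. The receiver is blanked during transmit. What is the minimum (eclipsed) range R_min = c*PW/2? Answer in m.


R_min = 3e8 * 11.1e-6 / 2 = 1665.0 m

1665.0 m


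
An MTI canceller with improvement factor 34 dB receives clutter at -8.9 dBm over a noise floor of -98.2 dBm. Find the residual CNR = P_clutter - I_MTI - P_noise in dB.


CNR = -8.9 - 34 - (-98.2) = 55.3 dB

55.3 dB


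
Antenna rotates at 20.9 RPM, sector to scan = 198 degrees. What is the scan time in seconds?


t = 198 / (20.9 * 360) * 60 = 1.58 s

1.58 s


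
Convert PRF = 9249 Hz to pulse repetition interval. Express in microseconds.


PRI = 1/9249 = 0.0001081198 s = 108.1 us

108.1 us


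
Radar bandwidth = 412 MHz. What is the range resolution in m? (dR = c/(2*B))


dR = 3e8 / (2 * 412000000.0) = 0.36 m

0.36 m


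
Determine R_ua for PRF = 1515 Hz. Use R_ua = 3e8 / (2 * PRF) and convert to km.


R_ua = 3e8 / (2 * 1515) = 99009.9 m = 99.0 km

99.0 km


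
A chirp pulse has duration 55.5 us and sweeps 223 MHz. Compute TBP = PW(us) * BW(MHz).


TBP = 55.5 * 223 = 12376.5

12376.5


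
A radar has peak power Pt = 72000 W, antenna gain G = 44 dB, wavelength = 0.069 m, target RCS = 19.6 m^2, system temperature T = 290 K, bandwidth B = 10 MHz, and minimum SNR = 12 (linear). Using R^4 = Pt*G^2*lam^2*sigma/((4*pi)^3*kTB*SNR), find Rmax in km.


G_lin = 10^(44/10) = 25118.864315
R^4 = 72000 * 25118.864315^2 * 0.069^2 * 19.6 / ((4*pi)^3 * 1.38e-23 * 290 * 10000000.0 * 12)
R^4 = 4.44835e21 m^4
R_max = (4.44835e21)^(1/4) = 258255.6 m = 258.3 km

258.3 km


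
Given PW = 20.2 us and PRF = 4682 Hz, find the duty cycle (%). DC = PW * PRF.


DC = 20.2e-6 * 4682 * 100 = 9.46%

9.46%


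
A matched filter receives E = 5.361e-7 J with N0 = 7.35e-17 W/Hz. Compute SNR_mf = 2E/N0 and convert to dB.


SNR_lin = 2 * 5.361e-7 / 7.35e-17 = 1.459e10
SNR_dB = 10*log10(1.459e10) = 101.6 dB

101.6 dB


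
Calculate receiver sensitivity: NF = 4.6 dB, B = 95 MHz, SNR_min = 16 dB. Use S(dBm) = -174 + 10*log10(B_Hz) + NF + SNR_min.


10*log10(95000000.0) = 79.78
S = -174 + 79.78 + 4.6 + 16 = -73.6 dBm

-73.6 dBm


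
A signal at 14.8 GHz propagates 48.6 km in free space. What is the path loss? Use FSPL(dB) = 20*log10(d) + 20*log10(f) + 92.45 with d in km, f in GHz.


20*log10(48.6) = 33.73
20*log10(14.8) = 23.41
FSPL = 149.6 dB

149.6 dB


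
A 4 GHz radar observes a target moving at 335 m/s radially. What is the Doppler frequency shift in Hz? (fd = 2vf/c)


fd = 2 * 335 * 4000000000.0 / 3e8 = 8933.3 Hz

8933.3 Hz


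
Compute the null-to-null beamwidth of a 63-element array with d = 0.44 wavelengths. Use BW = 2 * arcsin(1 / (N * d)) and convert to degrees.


1/(N*d) = 1/(63*0.44) = 0.036075
BW = 2*arcsin(0.036075) = 4.1 degrees

4.1 degrees


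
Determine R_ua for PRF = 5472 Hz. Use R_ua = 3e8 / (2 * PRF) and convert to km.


R_ua = 3e8 / (2 * 5472) = 27412.3 m = 27.4 km

27.4 km


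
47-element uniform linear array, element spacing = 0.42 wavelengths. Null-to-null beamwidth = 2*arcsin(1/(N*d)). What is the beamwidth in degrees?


1/(N*d) = 1/(47*0.42) = 0.050659
BW = 2*arcsin(0.050659) = 5.8 degrees

5.8 degrees


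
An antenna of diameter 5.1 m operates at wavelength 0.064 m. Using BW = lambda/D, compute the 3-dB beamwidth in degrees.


BW_rad = 0.064 / 5.1 = 0.012549
BW_deg = 0.72 degrees

0.72 degrees


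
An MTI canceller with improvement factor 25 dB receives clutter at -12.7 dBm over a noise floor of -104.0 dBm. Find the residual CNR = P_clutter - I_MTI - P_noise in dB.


CNR = -12.7 - 25 - (-104.0) = 66.3 dB

66.3 dB


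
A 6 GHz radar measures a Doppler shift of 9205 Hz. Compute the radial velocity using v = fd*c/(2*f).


v = 9205 * 3e8 / (2 * 6000000000.0) = 230.1 m/s

230.1 m/s


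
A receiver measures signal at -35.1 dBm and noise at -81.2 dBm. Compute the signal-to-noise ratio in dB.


SNR = -35.1 - (-81.2) = 46.1 dB

46.1 dB


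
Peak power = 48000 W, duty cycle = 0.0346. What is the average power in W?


P_avg = 48000 * 0.0346 = 1660.8 W

1660.8 W


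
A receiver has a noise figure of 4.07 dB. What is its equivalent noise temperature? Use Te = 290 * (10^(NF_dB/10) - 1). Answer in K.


NF_lin = 10^(4.07/10) = 2.552701
Te = 290 * (2.552701 - 1) = 450.3 K

450.3 K


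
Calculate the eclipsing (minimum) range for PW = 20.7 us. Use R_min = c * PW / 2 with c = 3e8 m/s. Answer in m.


R_min = 3e8 * 20.7e-6 / 2 = 3105.0 m

3105.0 m


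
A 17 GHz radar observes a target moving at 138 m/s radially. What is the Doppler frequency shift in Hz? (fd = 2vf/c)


fd = 2 * 138 * 17000000000.0 / 3e8 = 15640.0 Hz

15640.0 Hz


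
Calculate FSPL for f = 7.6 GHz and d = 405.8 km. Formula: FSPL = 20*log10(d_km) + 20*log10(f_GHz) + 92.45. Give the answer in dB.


20*log10(405.8) = 52.17
20*log10(7.6) = 17.62
FSPL = 162.2 dB

162.2 dB


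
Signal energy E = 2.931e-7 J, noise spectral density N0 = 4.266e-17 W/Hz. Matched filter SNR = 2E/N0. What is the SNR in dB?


SNR_lin = 2 * 2.931e-7 / 4.266e-17 = 1.374e10
SNR_dB = 10*log10(1.374e10) = 101.4 dB

101.4 dB


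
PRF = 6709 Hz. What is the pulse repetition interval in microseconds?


PRI = 1/6709 = 0.0001490535 s = 149.1 us

149.1 us


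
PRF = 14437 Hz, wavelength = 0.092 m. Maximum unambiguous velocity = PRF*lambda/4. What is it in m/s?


V_ua = 14437 * 0.092 / 4 = 332.1 m/s

332.1 m/s


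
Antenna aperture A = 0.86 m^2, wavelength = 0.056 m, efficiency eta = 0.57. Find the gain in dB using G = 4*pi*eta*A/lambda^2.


G_linear = 4*pi*0.57*0.86/0.056^2 = 1964.3
G_dB = 10*log10(1964.3) = 32.9 dB

32.9 dB


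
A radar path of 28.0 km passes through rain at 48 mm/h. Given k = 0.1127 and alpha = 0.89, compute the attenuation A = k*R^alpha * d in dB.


gamma = 0.1127 * 48^0.89 = 3.533691 dB/km
A = 3.533691 * 28.0 = 98.94 dB

98.94 dB


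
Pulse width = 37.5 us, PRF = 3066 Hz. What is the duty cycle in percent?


DC = 37.5e-6 * 3066 * 100 = 11.5%

11.5%


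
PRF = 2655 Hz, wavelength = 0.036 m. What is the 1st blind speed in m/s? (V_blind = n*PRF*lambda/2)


V_blind = 1 * 2655 * 0.036 / 2 = 47.8 m/s

47.8 m/s


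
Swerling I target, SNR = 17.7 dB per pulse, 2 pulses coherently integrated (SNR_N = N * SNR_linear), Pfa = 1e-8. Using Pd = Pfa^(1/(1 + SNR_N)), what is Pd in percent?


SNR_lin = 10^(17.7/10) = 58.88437
SNR_N = 2 * 58.88437 = 117.76874
1/(1 + SNR_N) = 1/118.76874 = 0.0084197
Pd = (1e-8)^0.0084197 = 0.85633
Pd = 85.6%

85.6%


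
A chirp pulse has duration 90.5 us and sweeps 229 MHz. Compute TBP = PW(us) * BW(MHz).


TBP = 90.5 * 229 = 20724.5

20724.5


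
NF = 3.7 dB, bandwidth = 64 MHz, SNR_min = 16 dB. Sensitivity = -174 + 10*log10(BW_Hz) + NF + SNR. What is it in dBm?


10*log10(64000000.0) = 78.06
S = -174 + 78.06 + 3.7 + 16 = -76.2 dBm

-76.2 dBm


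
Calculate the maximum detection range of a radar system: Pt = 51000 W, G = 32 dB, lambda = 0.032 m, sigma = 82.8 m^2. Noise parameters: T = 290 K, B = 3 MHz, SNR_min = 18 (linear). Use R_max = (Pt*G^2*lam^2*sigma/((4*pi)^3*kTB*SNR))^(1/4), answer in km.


G_lin = 10^(32/10) = 1584.893192
R^4 = 51000 * 1584.893192^2 * 0.032^2 * 82.8 / ((4*pi)^3 * 1.38e-23 * 290 * 3000000.0 * 18)
R^4 = 2.53279e19 m^4
R_max = (2.53279e19)^(1/4) = 70941.4 m = 70.9 km

70.9 km


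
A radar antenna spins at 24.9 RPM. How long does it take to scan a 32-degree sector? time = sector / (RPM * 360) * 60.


t = 32 / (24.9 * 360) * 60 = 0.21 s

0.21 s


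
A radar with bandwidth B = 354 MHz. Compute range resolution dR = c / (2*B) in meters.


dR = 3e8 / (2 * 354000000.0) = 0.42 m

0.42 m


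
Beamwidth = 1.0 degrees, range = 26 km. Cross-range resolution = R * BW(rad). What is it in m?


BW_rad = 0.017453293
CR = 26000 * 0.017453293 = 453.8 m

453.8 m


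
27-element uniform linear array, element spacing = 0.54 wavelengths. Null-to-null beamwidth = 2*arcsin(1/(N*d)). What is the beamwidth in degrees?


1/(N*d) = 1/(27*0.54) = 0.068587
BW = 2*arcsin(0.068587) = 7.9 degrees

7.9 degrees


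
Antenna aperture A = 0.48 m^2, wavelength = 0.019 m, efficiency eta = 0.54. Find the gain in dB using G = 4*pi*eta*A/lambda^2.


G_linear = 4*pi*0.54*0.48/0.019^2 = 9022.72
G_dB = 10*log10(9022.72) = 39.6 dB

39.6 dB


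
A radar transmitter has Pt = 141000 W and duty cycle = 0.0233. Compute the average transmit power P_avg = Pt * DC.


P_avg = 141000 * 0.0233 = 3285.3 W

3285.3 W


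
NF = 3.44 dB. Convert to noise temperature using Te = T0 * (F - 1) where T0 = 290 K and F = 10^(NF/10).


NF_lin = 10^(3.44/10) = 2.208005
Te = 290 * (2.208005 - 1) = 350.3 K

350.3 K


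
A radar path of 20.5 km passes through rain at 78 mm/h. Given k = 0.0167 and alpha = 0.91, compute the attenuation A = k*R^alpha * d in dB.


gamma = 0.0167 * 78^0.91 = 0.880081 dB/km
A = 0.880081 * 20.5 = 18.04 dB

18.04 dB


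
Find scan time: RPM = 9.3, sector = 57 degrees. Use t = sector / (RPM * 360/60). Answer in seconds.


t = 57 / (9.3 * 360) * 60 = 1.02 s

1.02 s


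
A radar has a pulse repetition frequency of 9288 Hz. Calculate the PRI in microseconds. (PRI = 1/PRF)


PRI = 1/9288 = 0.0001076658 s = 107.7 us

107.7 us


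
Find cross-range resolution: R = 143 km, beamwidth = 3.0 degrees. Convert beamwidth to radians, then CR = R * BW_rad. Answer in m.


BW_rad = 0.052359878
CR = 143000 * 0.052359878 = 7487.5 m

7487.5 m


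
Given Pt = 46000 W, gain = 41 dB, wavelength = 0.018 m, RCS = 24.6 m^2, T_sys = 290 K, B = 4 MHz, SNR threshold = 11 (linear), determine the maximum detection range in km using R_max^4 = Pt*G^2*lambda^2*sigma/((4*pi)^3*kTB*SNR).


G_lin = 10^(41/10) = 12589.254118
R^4 = 46000 * 12589.254118^2 * 0.018^2 * 24.6 / ((4*pi)^3 * 1.38e-23 * 290 * 4000000.0 * 11)
R^4 = 1.66295e20 m^4
R_max = (1.66295e20)^(1/4) = 113558.5 m = 113.6 km

113.6 km


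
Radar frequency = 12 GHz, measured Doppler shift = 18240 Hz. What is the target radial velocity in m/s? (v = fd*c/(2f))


v = 18240 * 3e8 / (2 * 12000000000.0) = 228.0 m/s

228.0 m/s


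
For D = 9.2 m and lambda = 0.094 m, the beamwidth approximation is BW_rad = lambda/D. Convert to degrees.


BW_rad = 0.094 / 9.2 = 0.010217
BW_deg = 0.59 degrees

0.59 degrees


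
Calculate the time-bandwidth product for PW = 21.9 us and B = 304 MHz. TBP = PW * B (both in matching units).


TBP = 21.9 * 304 = 6657.6

6657.6


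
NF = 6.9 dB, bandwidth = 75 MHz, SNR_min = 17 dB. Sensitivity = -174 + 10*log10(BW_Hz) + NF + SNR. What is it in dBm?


10*log10(75000000.0) = 78.75
S = -174 + 78.75 + 6.9 + 17 = -71.3 dBm

-71.3 dBm


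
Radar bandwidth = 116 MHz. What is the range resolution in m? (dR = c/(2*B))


dR = 3e8 / (2 * 116000000.0) = 1.29 m

1.29 m


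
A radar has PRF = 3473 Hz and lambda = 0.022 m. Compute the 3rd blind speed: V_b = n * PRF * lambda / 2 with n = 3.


V_blind = 3 * 3473 * 0.022 / 2 = 114.6 m/s

114.6 m/s


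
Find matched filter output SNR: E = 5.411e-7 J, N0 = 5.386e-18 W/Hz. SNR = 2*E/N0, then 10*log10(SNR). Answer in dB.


SNR_lin = 2 * 5.411e-7 / 5.386e-18 = 2.009e11
SNR_dB = 10*log10(2.009e11) = 113.0 dB

113.0 dB


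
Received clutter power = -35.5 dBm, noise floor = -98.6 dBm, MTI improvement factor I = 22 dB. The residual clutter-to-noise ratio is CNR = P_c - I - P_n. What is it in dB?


CNR = -35.5 - 22 - (-98.6) = 41.1 dB

41.1 dB


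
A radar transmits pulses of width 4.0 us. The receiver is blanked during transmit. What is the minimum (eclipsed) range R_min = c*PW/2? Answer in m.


R_min = 3e8 * 4.0e-6 / 2 = 600.0 m

600.0 m


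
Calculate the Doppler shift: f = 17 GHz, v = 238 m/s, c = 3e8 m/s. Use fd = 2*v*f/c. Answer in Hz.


fd = 2 * 238 * 17000000000.0 / 3e8 = 26973.3 Hz

26973.3 Hz


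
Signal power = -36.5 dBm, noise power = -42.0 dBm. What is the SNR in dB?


SNR = -36.5 - (-42.0) = 5.5 dB

5.5 dB


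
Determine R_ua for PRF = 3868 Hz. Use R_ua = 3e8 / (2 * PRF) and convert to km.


R_ua = 3e8 / (2 * 3868) = 38779.7 m = 38.8 km

38.8 km


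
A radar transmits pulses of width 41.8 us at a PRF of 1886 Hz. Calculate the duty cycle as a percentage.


DC = 41.8e-6 * 1886 * 100 = 7.88%

7.88%


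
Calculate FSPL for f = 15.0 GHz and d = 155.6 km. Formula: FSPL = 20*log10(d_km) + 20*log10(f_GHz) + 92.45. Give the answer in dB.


20*log10(155.6) = 43.84
20*log10(15.0) = 23.52
FSPL = 159.8 dB

159.8 dB


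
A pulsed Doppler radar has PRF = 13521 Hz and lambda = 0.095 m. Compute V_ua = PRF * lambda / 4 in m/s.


V_ua = 13521 * 0.095 / 4 = 321.1 m/s

321.1 m/s


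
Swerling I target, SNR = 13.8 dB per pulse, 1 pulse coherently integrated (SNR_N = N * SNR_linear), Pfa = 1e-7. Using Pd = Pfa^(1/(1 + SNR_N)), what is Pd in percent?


SNR_lin = 10^(13.8/10) = 23.98833
SNR_N = 1 * 23.98833 = 23.98833
1/(1 + SNR_N) = 1/24.98833 = 0.0400187
Pd = (1e-7)^0.0400187 = 0.52465
Pd = 52.5%

52.5%


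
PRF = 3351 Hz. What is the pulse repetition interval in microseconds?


PRI = 1/3351 = 0.0002984184 s = 298.4 us

298.4 us


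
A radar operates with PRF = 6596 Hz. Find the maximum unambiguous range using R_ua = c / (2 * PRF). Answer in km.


R_ua = 3e8 / (2 * 6596) = 22741.1 m = 22.7 km

22.7 km


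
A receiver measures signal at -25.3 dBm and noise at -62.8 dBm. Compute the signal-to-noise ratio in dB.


SNR = -25.3 - (-62.8) = 37.5 dB

37.5 dB


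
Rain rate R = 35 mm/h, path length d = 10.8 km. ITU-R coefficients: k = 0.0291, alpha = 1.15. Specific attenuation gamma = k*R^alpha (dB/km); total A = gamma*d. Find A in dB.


gamma = 0.0291 * 35^1.15 = 1.736086 dB/km
A = 1.736086 * 10.8 = 18.75 dB

18.75 dB


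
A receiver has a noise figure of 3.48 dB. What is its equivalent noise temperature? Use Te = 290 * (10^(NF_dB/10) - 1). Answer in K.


NF_lin = 10^(3.48/10) = 2.228435
Te = 290 * (2.228435 - 1) = 356.2 K

356.2 K


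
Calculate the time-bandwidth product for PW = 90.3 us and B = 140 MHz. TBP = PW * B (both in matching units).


TBP = 90.3 * 140 = 12642.0

12642.0


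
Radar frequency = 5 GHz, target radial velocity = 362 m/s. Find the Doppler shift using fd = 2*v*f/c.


fd = 2 * 362 * 5000000000.0 / 3e8 = 12066.7 Hz

12066.7 Hz


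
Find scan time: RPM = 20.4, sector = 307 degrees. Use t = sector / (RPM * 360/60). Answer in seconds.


t = 307 / (20.4 * 360) * 60 = 2.51 s

2.51 s


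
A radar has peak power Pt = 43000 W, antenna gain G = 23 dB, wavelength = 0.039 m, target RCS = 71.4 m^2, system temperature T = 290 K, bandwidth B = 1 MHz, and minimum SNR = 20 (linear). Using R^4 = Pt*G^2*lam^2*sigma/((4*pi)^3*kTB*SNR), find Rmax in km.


G_lin = 10^(23/10) = 199.526231
R^4 = 43000 * 199.526231^2 * 0.039^2 * 71.4 / ((4*pi)^3 * 1.38e-23 * 290 * 1000000.0 * 20)
R^4 = 1.17047e18 m^4
R_max = (1.17047e18)^(1/4) = 32892.0 m = 32.9 km

32.9 km


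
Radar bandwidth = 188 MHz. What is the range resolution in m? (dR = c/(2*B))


dR = 3e8 / (2 * 188000000.0) = 0.8 m

0.8 m


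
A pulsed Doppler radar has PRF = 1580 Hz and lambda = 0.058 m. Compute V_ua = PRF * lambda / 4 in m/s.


V_ua = 1580 * 0.058 / 4 = 22.9 m/s

22.9 m/s


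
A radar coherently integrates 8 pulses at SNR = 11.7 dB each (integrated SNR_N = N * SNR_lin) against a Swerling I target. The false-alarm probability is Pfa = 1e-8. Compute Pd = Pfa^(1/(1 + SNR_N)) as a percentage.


SNR_lin = 10^(11.7/10) = 14.79108
SNR_N = 8 * 14.79108 = 118.32864
1/(1 + SNR_N) = 1/119.32864 = 0.0083802
Pd = (1e-8)^0.0083802 = 0.85696
Pd = 85.7%

85.7%


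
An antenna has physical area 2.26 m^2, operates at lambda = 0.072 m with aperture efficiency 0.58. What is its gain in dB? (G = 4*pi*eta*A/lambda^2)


G_linear = 4*pi*0.58*2.26/0.072^2 = 3177.47
G_dB = 10*log10(3177.47) = 35.0 dB

35.0 dB


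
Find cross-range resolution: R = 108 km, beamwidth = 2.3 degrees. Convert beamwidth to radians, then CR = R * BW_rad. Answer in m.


BW_rad = 0.040142573
CR = 108000 * 0.040142573 = 4335.4 m

4335.4 m


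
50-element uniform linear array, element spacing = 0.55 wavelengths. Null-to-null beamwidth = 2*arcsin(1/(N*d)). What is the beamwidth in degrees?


1/(N*d) = 1/(50*0.55) = 0.036364
BW = 2*arcsin(0.036364) = 4.2 degrees

4.2 degrees


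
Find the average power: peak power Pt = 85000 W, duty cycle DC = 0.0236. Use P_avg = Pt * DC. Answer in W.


P_avg = 85000 * 0.0236 = 2006.0 W

2006.0 W


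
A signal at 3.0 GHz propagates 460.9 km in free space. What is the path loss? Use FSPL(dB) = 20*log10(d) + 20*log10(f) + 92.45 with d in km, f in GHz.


20*log10(460.9) = 53.27
20*log10(3.0) = 9.54
FSPL = 155.3 dB

155.3 dB


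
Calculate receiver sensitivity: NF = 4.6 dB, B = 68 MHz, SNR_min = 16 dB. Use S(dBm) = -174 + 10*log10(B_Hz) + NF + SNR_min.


10*log10(68000000.0) = 78.33
S = -174 + 78.33 + 4.6 + 16 = -75.1 dBm

-75.1 dBm


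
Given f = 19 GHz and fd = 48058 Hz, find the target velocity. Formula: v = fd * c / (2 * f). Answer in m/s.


v = 48058 * 3e8 / (2 * 19000000000.0) = 379.4 m/s

379.4 m/s


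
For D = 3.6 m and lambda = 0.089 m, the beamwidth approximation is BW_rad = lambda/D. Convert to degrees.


BW_rad = 0.089 / 3.6 = 0.024722
BW_deg = 1.42 degrees

1.42 degrees


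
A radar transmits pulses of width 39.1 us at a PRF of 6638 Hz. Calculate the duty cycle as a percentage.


DC = 39.1e-6 * 6638 * 100 = 25.95%

25.95%


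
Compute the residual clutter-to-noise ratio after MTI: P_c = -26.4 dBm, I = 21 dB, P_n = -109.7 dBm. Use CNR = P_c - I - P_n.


CNR = -26.4 - 21 - (-109.7) = 62.3 dB

62.3 dB


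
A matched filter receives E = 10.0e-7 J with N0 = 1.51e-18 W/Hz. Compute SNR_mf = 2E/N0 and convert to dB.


SNR_lin = 2 * 10.0e-7 / 1.51e-18 = 1.325e12
SNR_dB = 10*log10(1.325e12) = 121.2 dB

121.2 dB


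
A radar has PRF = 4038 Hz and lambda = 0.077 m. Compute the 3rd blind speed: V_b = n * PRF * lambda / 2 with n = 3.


V_blind = 3 * 4038 * 0.077 / 2 = 466.4 m/s

466.4 m/s


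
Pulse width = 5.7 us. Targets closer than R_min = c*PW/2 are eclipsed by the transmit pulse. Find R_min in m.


R_min = 3e8 * 5.7e-6 / 2 = 855.0 m

855.0 m


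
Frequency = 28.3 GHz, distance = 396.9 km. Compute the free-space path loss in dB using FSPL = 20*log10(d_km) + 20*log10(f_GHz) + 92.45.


20*log10(396.9) = 51.97
20*log10(28.3) = 29.04
FSPL = 173.5 dB

173.5 dB


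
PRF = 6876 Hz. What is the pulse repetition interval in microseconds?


PRI = 1/6876 = 0.0001454334 s = 145.4 us

145.4 us


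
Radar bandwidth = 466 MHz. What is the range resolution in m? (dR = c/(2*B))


dR = 3e8 / (2 * 466000000.0) = 0.32 m

0.32 m


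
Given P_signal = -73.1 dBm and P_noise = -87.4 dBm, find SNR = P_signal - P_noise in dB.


SNR = -73.1 - (-87.4) = 14.3 dB

14.3 dB


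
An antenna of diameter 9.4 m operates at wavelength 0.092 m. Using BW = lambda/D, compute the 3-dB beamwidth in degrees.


BW_rad = 0.092 / 9.4 = 0.009787
BW_deg = 0.56 degrees

0.56 degrees


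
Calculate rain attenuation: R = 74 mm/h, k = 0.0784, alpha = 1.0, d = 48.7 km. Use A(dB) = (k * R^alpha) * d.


gamma = 0.0784 * 74^1.0 = 5.8016 dB/km
A = 5.8016 * 48.7 = 282.54 dB

282.54 dB


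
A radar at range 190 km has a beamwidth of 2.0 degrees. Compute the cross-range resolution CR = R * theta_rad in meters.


BW_rad = 0.034906585
CR = 190000 * 0.034906585 = 6632.3 m

6632.3 m


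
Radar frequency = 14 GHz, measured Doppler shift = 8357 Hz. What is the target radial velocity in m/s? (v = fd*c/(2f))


v = 8357 * 3e8 / (2 * 14000000000.0) = 89.5 m/s

89.5 m/s


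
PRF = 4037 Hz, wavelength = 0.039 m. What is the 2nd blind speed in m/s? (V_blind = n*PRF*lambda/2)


V_blind = 2 * 4037 * 0.039 / 2 = 157.4 m/s

157.4 m/s


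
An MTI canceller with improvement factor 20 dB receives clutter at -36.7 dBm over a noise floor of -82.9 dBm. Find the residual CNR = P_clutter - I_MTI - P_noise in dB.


CNR = -36.7 - 20 - (-82.9) = 26.2 dB

26.2 dB


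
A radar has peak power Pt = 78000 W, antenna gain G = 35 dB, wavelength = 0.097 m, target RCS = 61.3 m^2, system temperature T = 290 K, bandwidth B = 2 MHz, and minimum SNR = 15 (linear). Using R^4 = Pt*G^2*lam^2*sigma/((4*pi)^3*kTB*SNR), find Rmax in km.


G_lin = 10^(35/10) = 3162.27766
R^4 = 78000 * 3162.27766^2 * 0.097^2 * 61.3 / ((4*pi)^3 * 1.38e-23 * 290 * 2000000.0 * 15)
R^4 = 1.8883e21 m^4
R_max = (1.8883e21)^(1/4) = 208457.6 m = 208.5 km

208.5 km


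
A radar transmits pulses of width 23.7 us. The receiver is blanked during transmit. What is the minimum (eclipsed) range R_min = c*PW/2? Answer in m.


R_min = 3e8 * 23.7e-6 / 2 = 3555.0 m

3555.0 m


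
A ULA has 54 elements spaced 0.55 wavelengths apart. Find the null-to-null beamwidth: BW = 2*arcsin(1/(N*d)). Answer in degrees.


1/(N*d) = 1/(54*0.55) = 0.03367
BW = 2*arcsin(0.03367) = 3.9 degrees

3.9 degrees


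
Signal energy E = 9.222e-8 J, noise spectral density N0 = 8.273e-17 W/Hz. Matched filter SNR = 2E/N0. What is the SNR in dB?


SNR_lin = 2 * 9.222e-8 / 8.273e-17 = 2.229e9
SNR_dB = 10*log10(2.229e9) = 93.5 dB

93.5 dB


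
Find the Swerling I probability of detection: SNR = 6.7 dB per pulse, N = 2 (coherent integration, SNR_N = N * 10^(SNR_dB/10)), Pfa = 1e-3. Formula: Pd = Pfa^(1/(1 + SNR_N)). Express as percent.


SNR_lin = 10^(6.7/10) = 4.67735
SNR_N = 2 * 4.67735 = 9.3547
1/(1 + SNR_N) = 1/10.3547 = 0.0965745
Pd = (1e-3)^0.0965745 = 0.51319
Pd = 51.3%

51.3%


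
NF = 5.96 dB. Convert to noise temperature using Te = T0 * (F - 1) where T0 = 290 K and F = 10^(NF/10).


NF_lin = 10^(5.96/10) = 3.944573
Te = 290 * (3.944573 - 1) = 853.9 K

853.9 K


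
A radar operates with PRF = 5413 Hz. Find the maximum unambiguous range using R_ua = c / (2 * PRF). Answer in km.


R_ua = 3e8 / (2 * 5413) = 27711.1 m = 27.7 km

27.7 km


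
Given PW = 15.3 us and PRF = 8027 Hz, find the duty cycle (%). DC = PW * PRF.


DC = 15.3e-6 * 8027 * 100 = 12.28%

12.28%


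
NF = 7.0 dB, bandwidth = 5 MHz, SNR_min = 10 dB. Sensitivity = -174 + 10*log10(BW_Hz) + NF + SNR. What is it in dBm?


10*log10(5000000.0) = 66.99
S = -174 + 66.99 + 7.0 + 10 = -90.0 dBm

-90.0 dBm


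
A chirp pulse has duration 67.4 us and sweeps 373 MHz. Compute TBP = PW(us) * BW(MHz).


TBP = 67.4 * 373 = 25140.2

25140.2


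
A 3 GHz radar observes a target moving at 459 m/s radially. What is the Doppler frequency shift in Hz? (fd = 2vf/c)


fd = 2 * 459 * 3000000000.0 / 3e8 = 9180.0 Hz

9180.0 Hz


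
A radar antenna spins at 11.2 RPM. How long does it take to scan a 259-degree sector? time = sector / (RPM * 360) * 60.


t = 259 / (11.2 * 360) * 60 = 3.85 s

3.85 s


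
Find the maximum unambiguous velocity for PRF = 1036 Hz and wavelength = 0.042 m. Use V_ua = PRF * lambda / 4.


V_ua = 1036 * 0.042 / 4 = 10.9 m/s

10.9 m/s


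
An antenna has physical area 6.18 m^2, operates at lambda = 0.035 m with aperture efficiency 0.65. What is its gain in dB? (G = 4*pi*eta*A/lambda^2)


G_linear = 4*pi*0.65*6.18/0.035^2 = 41207.44
G_dB = 10*log10(41207.44) = 46.1 dB

46.1 dB


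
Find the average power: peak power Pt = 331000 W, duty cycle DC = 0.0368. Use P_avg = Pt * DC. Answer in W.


P_avg = 331000 * 0.0368 = 12180.8 W

12180.8 W


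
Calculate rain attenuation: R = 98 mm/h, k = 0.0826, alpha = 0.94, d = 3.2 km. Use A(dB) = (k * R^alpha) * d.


gamma = 0.0826 * 98^0.94 = 6.147982 dB/km
A = 6.147982 * 3.2 = 19.67 dB

19.67 dB


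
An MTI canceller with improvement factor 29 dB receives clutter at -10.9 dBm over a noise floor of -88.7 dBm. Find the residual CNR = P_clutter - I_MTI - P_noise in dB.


CNR = -10.9 - 29 - (-88.7) = 48.8 dB

48.8 dB


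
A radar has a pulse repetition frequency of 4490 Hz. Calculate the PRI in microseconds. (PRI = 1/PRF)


PRI = 1/4490 = 0.0002227171 s = 222.7 us

222.7 us


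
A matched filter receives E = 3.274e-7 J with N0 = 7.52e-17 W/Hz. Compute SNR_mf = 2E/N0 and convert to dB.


SNR_lin = 2 * 3.274e-7 / 7.52e-17 = 8.707e9
SNR_dB = 10*log10(8.707e9) = 99.4 dB

99.4 dB


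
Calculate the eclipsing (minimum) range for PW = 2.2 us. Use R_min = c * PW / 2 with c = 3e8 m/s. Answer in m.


R_min = 3e8 * 2.2e-6 / 2 = 330.0 m

330.0 m


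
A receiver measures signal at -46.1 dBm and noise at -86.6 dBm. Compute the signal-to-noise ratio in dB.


SNR = -46.1 - (-86.6) = 40.5 dB

40.5 dB


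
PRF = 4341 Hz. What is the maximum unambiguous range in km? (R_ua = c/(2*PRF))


R_ua = 3e8 / (2 * 4341) = 34554.3 m = 34.6 km

34.6 km


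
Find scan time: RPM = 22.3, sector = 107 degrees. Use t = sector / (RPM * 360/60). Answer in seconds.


t = 107 / (22.3 * 360) * 60 = 0.8 s

0.8 s


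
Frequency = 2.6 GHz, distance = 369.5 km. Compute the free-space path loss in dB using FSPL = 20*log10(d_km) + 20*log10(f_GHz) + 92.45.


20*log10(369.5) = 51.35
20*log10(2.6) = 8.3
FSPL = 152.1 dB

152.1 dB


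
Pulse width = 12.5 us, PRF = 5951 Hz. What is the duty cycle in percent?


DC = 12.5e-6 * 5951 * 100 = 7.44%

7.44%


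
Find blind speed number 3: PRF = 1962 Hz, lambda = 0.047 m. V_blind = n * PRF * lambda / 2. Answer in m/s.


V_blind = 3 * 1962 * 0.047 / 2 = 138.3 m/s

138.3 m/s


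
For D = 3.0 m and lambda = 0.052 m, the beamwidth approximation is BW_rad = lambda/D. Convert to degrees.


BW_rad = 0.052 / 3.0 = 0.017333
BW_deg = 0.99 degrees

0.99 degrees


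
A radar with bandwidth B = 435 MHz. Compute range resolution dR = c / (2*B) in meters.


dR = 3e8 / (2 * 435000000.0) = 0.34 m

0.34 m


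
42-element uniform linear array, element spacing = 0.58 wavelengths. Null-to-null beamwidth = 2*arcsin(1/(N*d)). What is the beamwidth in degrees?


1/(N*d) = 1/(42*0.58) = 0.041051
BW = 2*arcsin(0.041051) = 4.7 degrees

4.7 degrees


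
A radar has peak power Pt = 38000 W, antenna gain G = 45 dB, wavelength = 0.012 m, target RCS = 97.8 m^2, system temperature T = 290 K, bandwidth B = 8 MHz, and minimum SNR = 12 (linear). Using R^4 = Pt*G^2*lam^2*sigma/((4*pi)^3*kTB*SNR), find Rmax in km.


G_lin = 10^(45/10) = 31622.776602
R^4 = 38000 * 31622.776602^2 * 0.012^2 * 97.8 / ((4*pi)^3 * 1.38e-23 * 290 * 8000000.0 * 12)
R^4 = 7.01951e20 m^4
R_max = (7.01951e20)^(1/4) = 162770.9 m = 162.8 km

162.8 km


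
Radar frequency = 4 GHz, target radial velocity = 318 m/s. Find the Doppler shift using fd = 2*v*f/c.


fd = 2 * 318 * 4000000000.0 / 3e8 = 8480.0 Hz

8480.0 Hz


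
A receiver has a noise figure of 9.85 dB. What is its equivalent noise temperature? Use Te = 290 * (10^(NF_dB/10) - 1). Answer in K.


NF_lin = 10^(9.85/10) = 9.660509
Te = 290 * (9.660509 - 1) = 2511.5 K

2511.5 K


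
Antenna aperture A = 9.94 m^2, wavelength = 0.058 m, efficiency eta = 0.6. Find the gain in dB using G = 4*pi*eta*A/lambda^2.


G_linear = 4*pi*0.6*9.94/0.058^2 = 22278.79
G_dB = 10*log10(22278.79) = 43.5 dB

43.5 dB


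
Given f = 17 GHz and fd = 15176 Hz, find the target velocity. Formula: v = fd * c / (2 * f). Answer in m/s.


v = 15176 * 3e8 / (2 * 17000000000.0) = 133.9 m/s

133.9 m/s


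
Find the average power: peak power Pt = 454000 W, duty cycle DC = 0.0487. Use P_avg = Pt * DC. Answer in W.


P_avg = 454000 * 0.0487 = 22109.8 W

22109.8 W


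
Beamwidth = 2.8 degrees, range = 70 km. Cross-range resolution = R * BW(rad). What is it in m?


BW_rad = 0.048869219
CR = 70000 * 0.048869219 = 3420.8 m

3420.8 m


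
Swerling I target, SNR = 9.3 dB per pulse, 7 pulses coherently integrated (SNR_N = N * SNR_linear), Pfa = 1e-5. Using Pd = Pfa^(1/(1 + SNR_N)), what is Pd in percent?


SNR_lin = 10^(9.3/10) = 8.51138
SNR_N = 7 * 8.51138 = 59.57966
1/(1 + SNR_N) = 1/60.57966 = 0.0165072
Pd = (1e-5)^0.0165072 = 0.82692
Pd = 82.7%

82.7%


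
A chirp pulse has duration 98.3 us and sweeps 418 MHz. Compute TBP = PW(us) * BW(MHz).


TBP = 98.3 * 418 = 41089.4

41089.4


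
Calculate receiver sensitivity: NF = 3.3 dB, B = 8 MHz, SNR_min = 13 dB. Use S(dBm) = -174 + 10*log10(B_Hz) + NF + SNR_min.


10*log10(8000000.0) = 69.03
S = -174 + 69.03 + 3.3 + 13 = -88.7 dBm

-88.7 dBm


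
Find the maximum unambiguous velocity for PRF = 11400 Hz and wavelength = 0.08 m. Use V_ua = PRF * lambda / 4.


V_ua = 11400 * 0.08 / 4 = 228.0 m/s

228.0 m/s


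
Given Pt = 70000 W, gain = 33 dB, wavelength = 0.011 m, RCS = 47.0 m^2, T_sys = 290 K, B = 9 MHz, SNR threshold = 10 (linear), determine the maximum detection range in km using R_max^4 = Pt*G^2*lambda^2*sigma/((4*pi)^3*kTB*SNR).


G_lin = 10^(33/10) = 1995.262315
R^4 = 70000 * 1995.262315^2 * 0.011^2 * 47.0 / ((4*pi)^3 * 1.38e-23 * 290 * 9000000.0 * 10)
R^4 = 2.21734e18 m^4
R_max = (2.21734e18)^(1/4) = 38588.5 m = 38.6 km

38.6 km


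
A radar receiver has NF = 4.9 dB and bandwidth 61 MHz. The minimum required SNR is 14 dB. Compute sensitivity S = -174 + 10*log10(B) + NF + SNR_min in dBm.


10*log10(61000000.0) = 77.85
S = -174 + 77.85 + 4.9 + 14 = -77.2 dBm

-77.2 dBm


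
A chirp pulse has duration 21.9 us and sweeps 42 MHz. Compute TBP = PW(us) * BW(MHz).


TBP = 21.9 * 42 = 919.8

919.8


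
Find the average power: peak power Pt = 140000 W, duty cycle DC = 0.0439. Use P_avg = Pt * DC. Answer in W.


P_avg = 140000 * 0.0439 = 6146.0 W

6146.0 W


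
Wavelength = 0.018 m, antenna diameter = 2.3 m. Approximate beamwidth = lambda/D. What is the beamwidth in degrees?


BW_rad = 0.018 / 2.3 = 0.007826
BW_deg = 0.45 degrees

0.45 degrees


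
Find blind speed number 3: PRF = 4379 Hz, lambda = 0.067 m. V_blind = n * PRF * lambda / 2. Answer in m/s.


V_blind = 3 * 4379 * 0.067 / 2 = 440.1 m/s

440.1 m/s


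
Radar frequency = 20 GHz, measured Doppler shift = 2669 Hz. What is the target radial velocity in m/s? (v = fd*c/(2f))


v = 2669 * 3e8 / (2 * 20000000000.0) = 20.0 m/s

20.0 m/s


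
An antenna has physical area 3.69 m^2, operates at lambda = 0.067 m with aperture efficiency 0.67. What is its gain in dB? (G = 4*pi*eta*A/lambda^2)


G_linear = 4*pi*0.67*3.69/0.067^2 = 6920.88
G_dB = 10*log10(6920.88) = 38.4 dB

38.4 dB


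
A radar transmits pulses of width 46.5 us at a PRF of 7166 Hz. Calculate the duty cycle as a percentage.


DC = 46.5e-6 * 7166 * 100 = 33.32%

33.32%


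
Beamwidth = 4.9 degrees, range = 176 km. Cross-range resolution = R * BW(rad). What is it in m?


BW_rad = 0.085521133
CR = 176000 * 0.085521133 = 15051.7 m

15051.7 m


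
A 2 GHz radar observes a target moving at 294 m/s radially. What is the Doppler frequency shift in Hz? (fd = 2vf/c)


fd = 2 * 294 * 2000000000.0 / 3e8 = 3920.0 Hz

3920.0 Hz


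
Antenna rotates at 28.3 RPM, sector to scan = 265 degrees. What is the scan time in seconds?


t = 265 / (28.3 * 360) * 60 = 1.56 s

1.56 s


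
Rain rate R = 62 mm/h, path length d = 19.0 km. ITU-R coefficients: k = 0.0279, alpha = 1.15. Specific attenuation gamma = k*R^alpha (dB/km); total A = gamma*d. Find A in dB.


gamma = 0.0279 * 62^1.15 = 3.212585 dB/km
A = 3.212585 * 19.0 = 61.04 dB

61.04 dB


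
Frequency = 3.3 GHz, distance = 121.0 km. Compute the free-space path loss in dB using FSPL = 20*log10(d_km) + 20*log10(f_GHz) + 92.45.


20*log10(121.0) = 41.66
20*log10(3.3) = 10.37
FSPL = 144.5 dB

144.5 dB


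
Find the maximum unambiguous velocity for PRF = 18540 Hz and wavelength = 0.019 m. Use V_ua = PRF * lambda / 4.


V_ua = 18540 * 0.019 / 4 = 88.1 m/s

88.1 m/s


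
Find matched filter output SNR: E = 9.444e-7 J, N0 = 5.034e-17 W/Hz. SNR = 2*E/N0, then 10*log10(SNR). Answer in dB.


SNR_lin = 2 * 9.444e-7 / 5.034e-17 = 3.752e10
SNR_dB = 10*log10(3.752e10) = 105.7 dB

105.7 dB


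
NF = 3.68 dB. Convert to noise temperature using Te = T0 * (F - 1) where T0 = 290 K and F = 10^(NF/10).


NF_lin = 10^(3.68/10) = 2.333458
Te = 290 * (2.333458 - 1) = 386.7 K

386.7 K


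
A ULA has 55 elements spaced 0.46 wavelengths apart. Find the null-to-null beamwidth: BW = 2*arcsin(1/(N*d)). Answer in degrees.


1/(N*d) = 1/(55*0.46) = 0.039526
BW = 2*arcsin(0.039526) = 4.5 degrees

4.5 degrees


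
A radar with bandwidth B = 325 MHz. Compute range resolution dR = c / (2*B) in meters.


dR = 3e8 / (2 * 325000000.0) = 0.46 m

0.46 m


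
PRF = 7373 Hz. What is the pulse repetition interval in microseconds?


PRI = 1/7373 = 0.00013563 s = 135.6 us

135.6 us


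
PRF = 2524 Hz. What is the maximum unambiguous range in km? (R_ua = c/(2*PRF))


R_ua = 3e8 / (2 * 2524) = 59429.5 m = 59.4 km

59.4 km


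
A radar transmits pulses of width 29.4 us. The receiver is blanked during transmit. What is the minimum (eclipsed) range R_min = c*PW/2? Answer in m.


R_min = 3e8 * 29.4e-6 / 2 = 4410.0 m

4410.0 m


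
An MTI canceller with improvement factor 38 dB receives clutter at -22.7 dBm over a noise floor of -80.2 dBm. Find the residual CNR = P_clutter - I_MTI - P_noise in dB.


CNR = -22.7 - 38 - (-80.2) = 19.5 dB

19.5 dB


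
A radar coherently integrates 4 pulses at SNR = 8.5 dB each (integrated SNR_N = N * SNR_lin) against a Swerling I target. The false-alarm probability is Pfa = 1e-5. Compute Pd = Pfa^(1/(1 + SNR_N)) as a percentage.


SNR_lin = 10^(8.5/10) = 7.07946
SNR_N = 4 * 7.07946 = 28.31784
1/(1 + SNR_N) = 1/29.31784 = 0.0341089
Pd = (1e-5)^0.0341089 = 0.67524
Pd = 67.5%

67.5%


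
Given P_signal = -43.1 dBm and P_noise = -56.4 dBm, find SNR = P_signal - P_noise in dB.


SNR = -43.1 - (-56.4) = 13.3 dB

13.3 dB


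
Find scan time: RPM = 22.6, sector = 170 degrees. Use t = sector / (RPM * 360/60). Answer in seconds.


t = 170 / (22.6 * 360) * 60 = 1.25 s

1.25 s


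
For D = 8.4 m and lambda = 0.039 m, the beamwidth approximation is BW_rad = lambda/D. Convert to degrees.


BW_rad = 0.039 / 8.4 = 0.004643
BW_deg = 0.27 degrees

0.27 degrees


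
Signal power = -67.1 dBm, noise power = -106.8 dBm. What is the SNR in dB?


SNR = -67.1 - (-106.8) = 39.7 dB

39.7 dB


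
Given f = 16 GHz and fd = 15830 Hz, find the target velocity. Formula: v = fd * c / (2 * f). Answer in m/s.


v = 15830 * 3e8 / (2 * 16000000000.0) = 148.4 m/s

148.4 m/s


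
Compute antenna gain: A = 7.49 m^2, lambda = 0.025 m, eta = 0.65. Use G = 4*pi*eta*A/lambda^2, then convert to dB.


G_linear = 4*pi*0.65*7.49/0.025^2 = 97887.0
G_dB = 10*log10(97887.0) = 49.9 dB

49.9 dB


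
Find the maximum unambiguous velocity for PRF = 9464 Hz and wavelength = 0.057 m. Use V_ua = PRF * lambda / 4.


V_ua = 9464 * 0.057 / 4 = 134.9 m/s

134.9 m/s


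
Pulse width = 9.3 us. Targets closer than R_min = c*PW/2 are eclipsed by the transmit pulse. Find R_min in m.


R_min = 3e8 * 9.3e-6 / 2 = 1395.0 m

1395.0 m


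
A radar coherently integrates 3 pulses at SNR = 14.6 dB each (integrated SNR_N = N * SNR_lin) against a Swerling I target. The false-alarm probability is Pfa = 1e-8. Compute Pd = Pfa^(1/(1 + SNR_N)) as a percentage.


SNR_lin = 10^(14.6/10) = 28.84032
SNR_N = 3 * 28.84032 = 86.52096
1/(1 + SNR_N) = 1/87.52096 = 0.0114258
Pd = (1e-8)^0.0114258 = 0.8102
Pd = 81.0%

81.0%


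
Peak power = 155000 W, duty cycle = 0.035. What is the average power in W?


P_avg = 155000 * 0.035 = 5425.0 W

5425.0 W
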